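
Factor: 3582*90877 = 325521414=2^1*3^2*19^1*199^1*4783^1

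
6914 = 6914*1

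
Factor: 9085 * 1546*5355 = 75213170550 = 2^1*3^2*5^2*7^1* 17^1*23^1*79^1*773^1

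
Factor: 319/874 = 2^( - 1 )*11^1*19^( - 1 )*23^(- 1 ) * 29^1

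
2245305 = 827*2715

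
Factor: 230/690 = 1/3 = 3^(-1) 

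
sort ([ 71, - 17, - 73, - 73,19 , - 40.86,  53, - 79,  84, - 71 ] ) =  [ - 79, - 73, - 73, - 71, - 40.86, - 17,19,  53,  71,84 ] 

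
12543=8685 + 3858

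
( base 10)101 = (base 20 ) 51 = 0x65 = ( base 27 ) 3K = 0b1100101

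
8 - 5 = 3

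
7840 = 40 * 196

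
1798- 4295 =-2497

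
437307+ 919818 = 1357125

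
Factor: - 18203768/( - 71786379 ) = 2^3*3^( - 1)*7^( - 1 )*11^1*269^1*769^1*3418399^( - 1 ) 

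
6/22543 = 6/22543=0.00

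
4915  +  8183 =13098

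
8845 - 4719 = 4126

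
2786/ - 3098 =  - 1 + 156/1549 = - 0.90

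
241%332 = 241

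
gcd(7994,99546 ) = 2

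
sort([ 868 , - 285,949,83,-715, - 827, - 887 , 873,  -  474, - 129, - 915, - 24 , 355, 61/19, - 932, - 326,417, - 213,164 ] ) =[ - 932, - 915, - 887, - 827, - 715, - 474, - 326, - 285 , - 213, - 129, - 24, 61/19,83 , 164,355,417, 868,  873, 949 ] 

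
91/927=91/927 = 0.10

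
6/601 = 6/601 = 0.01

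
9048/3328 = 2 + 23/32 = 2.72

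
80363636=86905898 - 6542262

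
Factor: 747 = 3^2*83^1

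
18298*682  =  12479236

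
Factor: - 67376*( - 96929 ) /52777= 2^4*7^1*61^1*89^( - 1)*227^1*593^ ( - 1 )*4211^1 = 6530688304/52777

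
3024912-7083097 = - 4058185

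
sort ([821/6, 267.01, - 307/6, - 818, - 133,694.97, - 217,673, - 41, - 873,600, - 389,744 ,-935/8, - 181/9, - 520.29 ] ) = [  -  873, - 818, - 520.29, - 389, - 217, - 133, - 935/8,-307/6 , - 41, - 181/9, 821/6 , 267.01, 600,673,694.97 , 744 ] 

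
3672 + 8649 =12321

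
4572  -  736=3836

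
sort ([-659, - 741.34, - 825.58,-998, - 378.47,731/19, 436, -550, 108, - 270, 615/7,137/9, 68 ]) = [-998, - 825.58, - 741.34, - 659, - 550, - 378.47, - 270, 137/9 , 731/19,68,615/7,  108, 436]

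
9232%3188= 2856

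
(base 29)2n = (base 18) 49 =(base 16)51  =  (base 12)69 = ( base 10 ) 81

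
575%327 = 248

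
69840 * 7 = 488880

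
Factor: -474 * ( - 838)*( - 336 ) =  - 133463232  =  - 2^6*3^2*7^1*79^1*419^1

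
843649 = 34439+809210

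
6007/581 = 10+197/581= 10.34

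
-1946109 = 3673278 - 5619387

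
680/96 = 85/12 = 7.08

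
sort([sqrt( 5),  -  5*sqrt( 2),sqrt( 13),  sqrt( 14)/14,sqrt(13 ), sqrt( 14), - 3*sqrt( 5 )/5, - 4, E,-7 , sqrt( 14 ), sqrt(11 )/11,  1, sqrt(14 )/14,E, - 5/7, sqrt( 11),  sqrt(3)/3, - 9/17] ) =[ - 5*sqrt( 2 ), - 7, - 4, - 3*sqrt( 5)/5, - 5/7, - 9/17,sqrt(14) /14,sqrt(14)/14,sqrt( 11)/11, sqrt( 3 )/3, 1 , sqrt( 5), E, E, sqrt (11),sqrt( 13 ),sqrt (13 ) , sqrt( 14), sqrt( 14)] 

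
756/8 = 94 + 1/2 = 94.50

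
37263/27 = 1380 + 1/9 = 1380.11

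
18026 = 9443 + 8583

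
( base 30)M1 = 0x295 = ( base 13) 3bb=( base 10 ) 661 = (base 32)KL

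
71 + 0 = 71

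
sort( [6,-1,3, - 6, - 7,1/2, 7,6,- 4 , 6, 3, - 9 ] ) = [ - 9, - 7, - 6,  -  4,  -  1, 1/2,3,  3,6 , 6,6 , 7 ]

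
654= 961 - 307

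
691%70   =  61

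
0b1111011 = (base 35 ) 3I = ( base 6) 323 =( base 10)123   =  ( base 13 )96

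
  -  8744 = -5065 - 3679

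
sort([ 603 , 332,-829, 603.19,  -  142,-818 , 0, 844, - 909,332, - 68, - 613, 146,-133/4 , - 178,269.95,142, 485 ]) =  [ - 909, - 829, - 818, - 613,-178,-142, - 68 , - 133/4, 0,142, 146, 269.95,  332,332, 485,603, 603.19, 844 ] 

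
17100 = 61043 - 43943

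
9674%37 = 17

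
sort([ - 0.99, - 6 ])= [ - 6, - 0.99 ] 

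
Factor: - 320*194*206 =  - 12788480  =  -2^8*5^1*97^1 * 103^1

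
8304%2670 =294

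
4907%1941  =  1025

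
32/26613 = 32/26613 = 0.00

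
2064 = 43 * 48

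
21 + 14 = 35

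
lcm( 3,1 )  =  3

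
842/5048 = 421/2524  =  0.17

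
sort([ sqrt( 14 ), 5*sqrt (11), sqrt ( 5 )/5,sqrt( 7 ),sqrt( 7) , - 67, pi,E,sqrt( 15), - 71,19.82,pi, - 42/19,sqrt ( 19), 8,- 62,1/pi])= [ - 71, - 67, - 62, - 42/19,1/pi, sqrt(5)/5 , sqrt (7), sqrt (7),E,pi,pi,sqrt( 14 ),sqrt ( 15 ),sqrt(19),8,5 * sqrt(11 ), 19.82]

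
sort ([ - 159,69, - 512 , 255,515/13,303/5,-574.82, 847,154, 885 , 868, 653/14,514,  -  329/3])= [-574.82,-512, - 159,-329/3, 515/13,653/14,303/5,69,154, 255,514,  847,868,885 ]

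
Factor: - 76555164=-2^2 * 3^1*7^1*911371^1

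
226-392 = - 166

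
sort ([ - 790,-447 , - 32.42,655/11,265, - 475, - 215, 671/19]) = [ - 790,- 475, - 447,  -  215,-32.42,  671/19 , 655/11,265 ]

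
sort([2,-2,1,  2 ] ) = [-2,1, 2,2]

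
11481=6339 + 5142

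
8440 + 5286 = 13726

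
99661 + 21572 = 121233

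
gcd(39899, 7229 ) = 1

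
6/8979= 2/2993 = 0.00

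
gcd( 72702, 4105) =1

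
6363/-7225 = - 1  +  862/7225  =  - 0.88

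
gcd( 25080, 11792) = 88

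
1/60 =1/60=   0.02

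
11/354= 11/354 = 0.03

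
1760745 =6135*287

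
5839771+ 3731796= 9571567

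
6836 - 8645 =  - 1809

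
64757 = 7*9251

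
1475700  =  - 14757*( - 100) 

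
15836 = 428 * 37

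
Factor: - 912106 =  - 2^1*13^1*35081^1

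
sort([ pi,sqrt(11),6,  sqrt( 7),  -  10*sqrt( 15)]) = [-10* sqrt(15),sqrt( 7 ),pi, sqrt( 11 ),6 ]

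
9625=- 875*( - 11)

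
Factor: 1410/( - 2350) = -3/5  =  - 3^1 *5^(  -  1) 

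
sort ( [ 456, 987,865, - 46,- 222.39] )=[ -222.39,-46,456,865,987 ]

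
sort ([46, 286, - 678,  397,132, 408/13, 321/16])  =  [ - 678, 321/16,408/13,  46, 132,286,397] 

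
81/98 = 81/98  =  0.83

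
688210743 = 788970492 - 100759749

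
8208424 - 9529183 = - 1320759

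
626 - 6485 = -5859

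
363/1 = 363 = 363.00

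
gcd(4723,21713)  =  1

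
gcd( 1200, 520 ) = 40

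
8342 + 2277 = 10619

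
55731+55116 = 110847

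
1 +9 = 10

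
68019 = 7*9717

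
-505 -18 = -523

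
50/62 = 25/31 = 0.81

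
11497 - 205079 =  - 193582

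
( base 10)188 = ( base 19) 9h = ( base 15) c8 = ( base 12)138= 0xbc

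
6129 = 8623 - 2494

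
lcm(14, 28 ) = 28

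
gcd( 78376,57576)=8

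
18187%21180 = 18187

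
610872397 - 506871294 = 104001103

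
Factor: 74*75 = 2^1*3^1*5^2*37^1=5550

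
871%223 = 202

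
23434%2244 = 994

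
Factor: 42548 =2^2*11^1*967^1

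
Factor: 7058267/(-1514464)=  - 2^(-5)*7^ ( - 1 )*6761^ ( -1)*7058267^1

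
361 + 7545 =7906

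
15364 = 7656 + 7708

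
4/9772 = 1/2443 = 0.00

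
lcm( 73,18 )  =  1314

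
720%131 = 65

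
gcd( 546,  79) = 1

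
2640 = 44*60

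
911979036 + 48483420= 960462456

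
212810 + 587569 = 800379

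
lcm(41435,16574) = 82870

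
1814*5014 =9095396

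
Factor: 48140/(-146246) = - 290/881 = - 2^1 * 5^1 * 29^1*881^(-1)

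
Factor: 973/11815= 7/85= 5^( - 1 )*7^1*17^( - 1 ) 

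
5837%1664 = 845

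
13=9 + 4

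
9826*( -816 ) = -8018016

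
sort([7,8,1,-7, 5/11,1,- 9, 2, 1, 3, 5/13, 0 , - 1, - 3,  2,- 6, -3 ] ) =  [ - 9, - 7 , - 6, - 3,-3, - 1, 0,5/13,5/11, 1,1,1, 2, 2,  3,7, 8 ] 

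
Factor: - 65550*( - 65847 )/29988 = 239792825/1666 = 2^( - 1)*5^2*7^( - 2 )*17^( - 1 )*19^1*23^1*47^1*467^1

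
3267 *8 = 26136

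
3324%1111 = 1102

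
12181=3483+8698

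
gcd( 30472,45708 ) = 15236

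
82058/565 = 82058/565 = 145.24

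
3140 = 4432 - 1292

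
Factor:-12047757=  - 3^1 *421^1 * 9539^1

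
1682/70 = 841/35 = 24.03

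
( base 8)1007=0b1000000111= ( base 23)MD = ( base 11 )432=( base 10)519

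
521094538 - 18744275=502350263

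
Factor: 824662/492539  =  2^1*31^1*47^1*269^( - 1 )*283^1*1831^( - 1)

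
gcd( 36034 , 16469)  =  43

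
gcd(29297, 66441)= 1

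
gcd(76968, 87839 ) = 1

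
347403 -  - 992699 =1340102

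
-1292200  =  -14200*91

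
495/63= 7 + 6/7  =  7.86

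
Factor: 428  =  2^2*107^1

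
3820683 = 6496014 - 2675331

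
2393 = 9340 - 6947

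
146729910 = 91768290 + 54961620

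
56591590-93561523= - 36969933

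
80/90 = 8/9 = 0.89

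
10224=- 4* ( - 2556)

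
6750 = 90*75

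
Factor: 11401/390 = 2^( - 1) * 3^( - 1)*5^( - 1)*877^1 =877/30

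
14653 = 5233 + 9420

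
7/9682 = 7/9682 = 0.00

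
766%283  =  200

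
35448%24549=10899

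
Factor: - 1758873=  - 3^1*586291^1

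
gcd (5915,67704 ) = 91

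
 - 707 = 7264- 7971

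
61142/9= 61142/9 = 6793.56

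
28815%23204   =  5611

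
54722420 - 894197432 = - 839475012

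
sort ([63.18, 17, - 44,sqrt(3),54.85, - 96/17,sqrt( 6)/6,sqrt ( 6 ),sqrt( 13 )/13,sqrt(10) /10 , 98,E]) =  [ - 44, - 96/17,sqrt( 13 ) /13,sqrt(10 )/10, sqrt( 6)/6,sqrt( 3),sqrt( 6),E,17,54.85,63.18,98]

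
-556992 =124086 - 681078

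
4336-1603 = 2733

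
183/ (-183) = -1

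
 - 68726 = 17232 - 85958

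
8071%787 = 201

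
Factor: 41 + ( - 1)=2^3*5^1 = 40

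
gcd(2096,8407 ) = 1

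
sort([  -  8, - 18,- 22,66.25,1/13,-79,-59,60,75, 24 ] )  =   [ - 79,-59,  -  22, - 18, - 8,1/13,  24 , 60, 66.25,75]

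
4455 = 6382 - 1927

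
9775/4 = 2443 + 3/4 = 2443.75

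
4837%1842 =1153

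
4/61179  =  4/61179 = 0.00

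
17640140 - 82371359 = -64731219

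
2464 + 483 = 2947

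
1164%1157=7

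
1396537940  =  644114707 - -752423233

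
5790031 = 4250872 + 1539159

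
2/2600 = 1/1300  =  0.00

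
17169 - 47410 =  - 30241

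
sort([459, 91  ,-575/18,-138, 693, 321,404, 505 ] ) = [ - 138,  -  575/18, 91, 321,404,459,505,693 ]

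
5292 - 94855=-89563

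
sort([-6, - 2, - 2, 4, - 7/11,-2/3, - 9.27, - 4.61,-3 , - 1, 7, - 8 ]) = [ - 9.27, - 8, - 6, - 4.61,-3,-2,-2,- 1,- 2/3, - 7/11, 4, 7 ] 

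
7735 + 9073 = 16808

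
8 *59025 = 472200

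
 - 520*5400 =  - 2808000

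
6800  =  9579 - 2779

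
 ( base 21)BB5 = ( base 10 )5087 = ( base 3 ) 20222102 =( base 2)1001111011111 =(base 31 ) 593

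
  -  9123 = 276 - 9399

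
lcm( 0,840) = 0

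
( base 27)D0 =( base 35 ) a1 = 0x15f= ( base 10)351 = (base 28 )CF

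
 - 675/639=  - 75/71  =  - 1.06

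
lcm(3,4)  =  12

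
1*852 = 852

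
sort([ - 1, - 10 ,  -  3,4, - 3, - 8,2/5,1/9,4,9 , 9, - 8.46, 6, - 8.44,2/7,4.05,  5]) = [-10, - 8.46 ,-8.44, - 8, - 3,-3, - 1,1/9,2/7, 2/5, 4,  4, 4.05,5,6,9, 9 ]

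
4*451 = 1804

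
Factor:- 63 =-3^2 * 7^1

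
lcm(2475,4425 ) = 146025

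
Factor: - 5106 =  - 2^1*3^1 * 23^1*37^1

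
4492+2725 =7217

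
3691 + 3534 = 7225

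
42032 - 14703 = 27329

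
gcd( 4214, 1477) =7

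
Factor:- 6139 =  -7^1 * 877^1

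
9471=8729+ 742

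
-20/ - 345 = 4/69   =  0.06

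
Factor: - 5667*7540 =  - 2^2*3^1*5^1*13^1*29^1*1889^1=-42729180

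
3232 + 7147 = 10379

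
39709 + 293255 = 332964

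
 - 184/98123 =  -1 + 97939/98123 = -  0.00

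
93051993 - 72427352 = 20624641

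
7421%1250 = 1171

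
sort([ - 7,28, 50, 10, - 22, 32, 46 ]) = [ - 22, - 7,10, 28, 32,46, 50]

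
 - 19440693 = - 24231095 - - 4790402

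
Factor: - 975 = -3^1*5^2*13^1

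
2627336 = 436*6026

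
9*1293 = 11637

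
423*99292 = 42000516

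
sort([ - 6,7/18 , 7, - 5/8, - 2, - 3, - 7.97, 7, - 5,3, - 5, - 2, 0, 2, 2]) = [ - 7.97, - 6,-5,-5, - 3,  -  2,-2, - 5/8,0, 7/18, 2,2 , 3, 7,7] 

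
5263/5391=5263/5391 = 0.98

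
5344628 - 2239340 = 3105288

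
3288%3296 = 3288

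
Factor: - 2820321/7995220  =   - 2^ (-2 )*3^2*5^( - 1) * 7^1*89^1*503^1*399761^( - 1 ) 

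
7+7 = 14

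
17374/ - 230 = -76 + 53/115 = -75.54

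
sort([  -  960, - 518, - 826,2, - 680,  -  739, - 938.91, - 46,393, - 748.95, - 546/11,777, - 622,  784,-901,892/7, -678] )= [  -  960, - 938.91,  -  901 , - 826, - 748.95, - 739, - 680,-678,- 622, - 518, - 546/11, - 46 , 2,  892/7,393,777,784] 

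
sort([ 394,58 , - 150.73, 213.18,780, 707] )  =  [ - 150.73,58, 213.18,394,707, 780 ]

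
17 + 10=27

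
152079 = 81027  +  71052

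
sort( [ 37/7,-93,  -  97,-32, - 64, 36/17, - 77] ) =[-97 ,- 93 , - 77,  -  64, - 32, 36/17, 37/7]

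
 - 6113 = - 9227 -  - 3114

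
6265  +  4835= 11100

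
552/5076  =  46/423 =0.11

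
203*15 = 3045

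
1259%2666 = 1259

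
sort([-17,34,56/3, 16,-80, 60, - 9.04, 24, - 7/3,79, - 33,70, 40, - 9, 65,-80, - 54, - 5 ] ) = [ - 80,-80, - 54, - 33 ,-17,  -  9.04, - 9, - 5,-7/3,  16, 56/3, 24,  34,40,  60, 65, 70, 79 ]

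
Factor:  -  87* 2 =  - 2^1* 3^1*29^1 = - 174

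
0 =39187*0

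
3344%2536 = 808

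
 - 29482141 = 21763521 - 51245662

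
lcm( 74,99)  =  7326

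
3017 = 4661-1644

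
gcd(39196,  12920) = 4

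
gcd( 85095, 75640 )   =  9455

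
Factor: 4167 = 3^2*463^1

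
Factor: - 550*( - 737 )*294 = 2^2*3^1*5^2*7^2*11^2*67^1 = 119172900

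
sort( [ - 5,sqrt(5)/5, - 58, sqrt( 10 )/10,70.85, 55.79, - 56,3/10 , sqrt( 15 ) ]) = [-58, - 56, - 5, 3/10,sqrt( 10)/10,sqrt( 5)/5,sqrt(15), 55.79,70.85 ]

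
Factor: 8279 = 17^1*487^1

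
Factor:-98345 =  - 5^1*13^1*17^1*89^1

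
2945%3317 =2945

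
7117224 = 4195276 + 2921948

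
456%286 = 170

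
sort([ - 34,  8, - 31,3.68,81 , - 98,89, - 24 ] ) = [ - 98, - 34, - 31, - 24,3.68,  8, 81,89]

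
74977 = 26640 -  - 48337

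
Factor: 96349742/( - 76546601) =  - 2^1*48174871^1*76546601^( - 1)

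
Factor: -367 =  - 367^1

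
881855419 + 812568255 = 1694423674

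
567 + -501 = 66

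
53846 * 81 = 4361526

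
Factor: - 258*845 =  - 2^1*3^1*5^1*13^2*43^1 = - 218010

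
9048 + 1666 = 10714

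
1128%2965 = 1128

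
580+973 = 1553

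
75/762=25/254 = 0.10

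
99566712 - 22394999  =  77171713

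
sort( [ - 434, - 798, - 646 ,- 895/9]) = [ - 798, - 646, - 434, - 895/9] 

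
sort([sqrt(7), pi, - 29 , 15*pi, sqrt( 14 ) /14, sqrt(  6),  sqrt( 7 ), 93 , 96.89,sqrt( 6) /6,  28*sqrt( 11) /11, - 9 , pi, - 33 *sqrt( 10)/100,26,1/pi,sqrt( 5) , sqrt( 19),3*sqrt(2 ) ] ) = [ - 29, - 9, - 33*sqrt(10)/100,sqrt( 14) /14, 1/pi, sqrt( 6) /6, sqrt( 5 ),sqrt(6 ) , sqrt( 7 ), sqrt( 7), pi, pi , 3 *sqrt (2), sqrt( 19),28*sqrt( 11) /11 , 26, 15*pi, 93, 96.89] 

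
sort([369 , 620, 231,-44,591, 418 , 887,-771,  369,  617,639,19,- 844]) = [ - 844, - 771,  -  44, 19, 231, 369 , 369, 418 , 591, 617, 620,639, 887 ]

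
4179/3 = 1393 = 1393.00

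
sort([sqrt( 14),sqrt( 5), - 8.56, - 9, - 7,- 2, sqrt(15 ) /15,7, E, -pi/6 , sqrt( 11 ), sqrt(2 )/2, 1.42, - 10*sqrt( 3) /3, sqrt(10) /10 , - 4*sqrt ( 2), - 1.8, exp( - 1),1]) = [ - 9,-8.56 , - 7, - 10*sqrt(3) /3,  -  4*sqrt(2), - 2 , - 1.8, - pi/6,sqrt(15 ) /15,sqrt( 10)/10, exp(  -  1), sqrt( 2)/2,1,1.42, sqrt( 5 ), E,sqrt( 11 ),sqrt(14),7]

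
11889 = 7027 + 4862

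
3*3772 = 11316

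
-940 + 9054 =8114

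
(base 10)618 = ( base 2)1001101010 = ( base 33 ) IO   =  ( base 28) m2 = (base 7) 1542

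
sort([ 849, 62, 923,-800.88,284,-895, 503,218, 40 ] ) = [ - 895, - 800.88, 40, 62, 218, 284,503, 849 , 923]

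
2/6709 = 2/6709 = 0.00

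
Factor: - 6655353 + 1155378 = - 5499975 = - 3^1*5^2*13^1*5641^1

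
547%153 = 88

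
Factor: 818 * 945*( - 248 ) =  - 191706480 = - 2^4*3^3*5^1* 7^1*31^1*409^1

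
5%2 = 1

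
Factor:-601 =-601^1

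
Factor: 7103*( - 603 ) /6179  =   - 3^2*37^ ( - 1) * 67^1*167^(-1 )*7103^1 = - 4283109/6179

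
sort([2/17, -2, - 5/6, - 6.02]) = [ - 6.02, -2, - 5/6,2/17]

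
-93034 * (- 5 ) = 465170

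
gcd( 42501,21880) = 1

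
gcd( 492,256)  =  4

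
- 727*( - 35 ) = 25445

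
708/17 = 41 + 11/17 = 41.65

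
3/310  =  3/310 = 0.01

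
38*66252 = 2517576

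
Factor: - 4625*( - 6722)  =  2^1 * 5^3* 37^1*3361^1  =  31089250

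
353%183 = 170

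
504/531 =56/59 =0.95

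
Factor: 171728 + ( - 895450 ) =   -  2^1*73^1 * 4957^1 = - 723722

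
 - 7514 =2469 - 9983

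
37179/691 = 37179/691 = 53.80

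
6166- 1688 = 4478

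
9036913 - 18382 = 9018531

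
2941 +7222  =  10163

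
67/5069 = 67/5069 = 0.01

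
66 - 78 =  -  12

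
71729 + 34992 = 106721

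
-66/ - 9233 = 66/9233 = 0.01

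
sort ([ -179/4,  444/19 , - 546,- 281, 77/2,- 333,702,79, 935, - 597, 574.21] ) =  [ - 597, - 546, - 333, - 281, - 179/4,444/19,77/2 , 79, 574.21,702, 935 ]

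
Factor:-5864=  - 2^3*733^1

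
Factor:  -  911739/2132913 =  - 303913/710971 =- 79^1 * 3847^1*710971^(-1)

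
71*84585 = 6005535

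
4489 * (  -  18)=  - 80802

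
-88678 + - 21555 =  - 110233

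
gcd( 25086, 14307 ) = 3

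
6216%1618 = 1362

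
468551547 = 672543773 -203992226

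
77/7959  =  11/1137 = 0.01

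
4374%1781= 812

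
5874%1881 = 231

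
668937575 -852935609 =-183998034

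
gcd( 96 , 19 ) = 1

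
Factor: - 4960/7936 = - 2^( - 3 )*5^1 = -5/8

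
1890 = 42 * 45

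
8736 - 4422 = 4314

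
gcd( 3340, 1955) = 5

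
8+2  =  10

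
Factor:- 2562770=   -2^1*5^1*7^1  *  31^1*1181^1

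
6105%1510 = 65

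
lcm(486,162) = 486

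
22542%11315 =11227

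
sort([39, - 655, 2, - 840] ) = [ - 840 , - 655,  2,39]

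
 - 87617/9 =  - 9736 + 7/9 = - 9735.22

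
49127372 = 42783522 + 6343850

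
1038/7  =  1038/7  =  148.29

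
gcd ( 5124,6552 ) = 84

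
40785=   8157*5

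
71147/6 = 71147/6 = 11857.83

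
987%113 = 83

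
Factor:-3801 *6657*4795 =  -  3^2*5^1* 7^3 * 137^1*181^1*317^1 = -121329117315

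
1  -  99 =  - 98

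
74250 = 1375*54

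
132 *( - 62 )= - 8184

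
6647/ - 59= - 113 + 20/59 = -112.66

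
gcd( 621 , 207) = 207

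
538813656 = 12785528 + 526028128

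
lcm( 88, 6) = 264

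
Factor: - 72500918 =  - 2^1*7^1*757^1*6841^1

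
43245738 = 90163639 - 46917901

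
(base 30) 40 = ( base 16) 78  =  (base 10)120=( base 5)440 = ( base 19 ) 66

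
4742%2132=478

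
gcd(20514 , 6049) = 263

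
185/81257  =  185/81257 = 0.00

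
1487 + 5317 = 6804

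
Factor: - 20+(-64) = -84 = -2^2*3^1*7^1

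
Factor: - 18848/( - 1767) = 2^5*3^( -1)=32/3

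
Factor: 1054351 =47^1*22433^1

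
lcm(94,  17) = 1598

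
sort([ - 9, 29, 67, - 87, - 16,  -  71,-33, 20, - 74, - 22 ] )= [ - 87, - 74, - 71,-33, - 22,-16, - 9, 20 , 29,  67]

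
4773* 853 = 4071369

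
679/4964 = 679/4964 = 0.14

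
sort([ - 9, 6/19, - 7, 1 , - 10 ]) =[ -10, -9, - 7, 6/19,  1 ] 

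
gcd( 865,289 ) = 1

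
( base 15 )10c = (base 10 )237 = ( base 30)7r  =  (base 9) 283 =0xED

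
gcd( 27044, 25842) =2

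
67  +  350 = 417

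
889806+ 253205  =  1143011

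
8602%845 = 152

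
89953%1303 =46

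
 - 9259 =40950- 50209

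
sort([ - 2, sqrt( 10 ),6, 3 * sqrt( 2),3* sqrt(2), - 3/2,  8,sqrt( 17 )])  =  [ - 2,  -  3/2, sqrt( 10),sqrt( 17), 3*sqrt( 2), 3*sqrt( 2 ) , 6,8]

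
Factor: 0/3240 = 0 = 0^1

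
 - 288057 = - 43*6699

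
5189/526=9 + 455/526 = 9.87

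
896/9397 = 896/9397 = 0.10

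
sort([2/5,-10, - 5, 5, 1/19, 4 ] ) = [ - 10, - 5,1/19,2/5 , 4,5 ] 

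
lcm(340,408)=2040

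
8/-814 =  - 4/407 = -  0.01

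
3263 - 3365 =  - 102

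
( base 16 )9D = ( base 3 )12211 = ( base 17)94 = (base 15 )a7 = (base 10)157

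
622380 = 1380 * 451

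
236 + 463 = 699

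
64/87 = 64/87 = 0.74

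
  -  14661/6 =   -  4887/2 = - 2443.50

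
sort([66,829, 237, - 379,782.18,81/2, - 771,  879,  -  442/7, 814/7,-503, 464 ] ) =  [ - 771, - 503, - 379, - 442/7,81/2,66,  814/7,237,464, 782.18,829, 879 ] 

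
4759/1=4759 = 4759.00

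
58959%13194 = 6183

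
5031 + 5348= 10379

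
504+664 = 1168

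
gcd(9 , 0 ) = 9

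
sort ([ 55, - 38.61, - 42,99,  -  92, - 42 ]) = [  -  92, - 42, - 42, - 38.61,55,99 ] 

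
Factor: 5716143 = 3^3*127^1  *  1667^1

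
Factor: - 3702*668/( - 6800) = 2^(-1)*3^1*5^( - 2)*17^( - 1)*167^1*617^1 = 309117/850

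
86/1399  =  86/1399 = 0.06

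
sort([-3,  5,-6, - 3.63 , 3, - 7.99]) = [ - 7.99,-6, - 3.63, - 3, 3, 5]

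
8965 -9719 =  - 754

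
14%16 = 14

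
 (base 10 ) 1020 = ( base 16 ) 3FC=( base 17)390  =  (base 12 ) 710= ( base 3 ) 1101210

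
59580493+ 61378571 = 120959064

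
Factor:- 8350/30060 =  - 2^( - 1) * 3^( - 2)*5^1  =  - 5/18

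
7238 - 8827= - 1589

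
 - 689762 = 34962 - 724724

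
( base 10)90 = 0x5a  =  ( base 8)132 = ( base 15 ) 60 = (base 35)2K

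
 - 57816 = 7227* ( - 8)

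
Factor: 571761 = 3^2 * 17^1 * 37^1 * 101^1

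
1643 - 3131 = -1488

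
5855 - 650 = 5205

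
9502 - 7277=2225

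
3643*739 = 2692177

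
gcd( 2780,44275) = 5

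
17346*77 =1335642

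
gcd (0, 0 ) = 0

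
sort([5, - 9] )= [ - 9, 5 ]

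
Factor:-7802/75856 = -3901/37928 =- 2^(-3)*11^( -1 )*47^1 * 83^1*431^( - 1)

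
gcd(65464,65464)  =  65464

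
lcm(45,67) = 3015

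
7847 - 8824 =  - 977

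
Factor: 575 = 5^2*23^1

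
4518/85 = 4518/85 = 53.15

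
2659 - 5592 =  - 2933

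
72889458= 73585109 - 695651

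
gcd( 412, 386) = 2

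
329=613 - 284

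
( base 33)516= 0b1010101101100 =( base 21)C93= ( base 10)5484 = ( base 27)7E3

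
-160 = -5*32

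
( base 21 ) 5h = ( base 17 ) 73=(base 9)145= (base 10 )122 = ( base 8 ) 172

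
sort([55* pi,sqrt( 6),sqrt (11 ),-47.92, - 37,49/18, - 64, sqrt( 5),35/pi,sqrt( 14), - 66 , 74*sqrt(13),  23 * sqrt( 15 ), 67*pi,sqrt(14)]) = [ - 66,  -  64,-47.92, - 37, sqrt( 5 ) , sqrt(6 ),  49/18  ,  sqrt( 11), sqrt( 14), sqrt( 14), 35/pi,23*sqrt( 15 ), 55*pi,67*pi, 74*sqrt( 13 ) ] 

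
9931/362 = 27+157/362= 27.43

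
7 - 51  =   - 44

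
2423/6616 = 2423/6616 = 0.37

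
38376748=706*54358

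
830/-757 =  - 2+684/757=- 1.10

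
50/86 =25/43= 0.58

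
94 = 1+93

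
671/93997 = 671/93997 = 0.01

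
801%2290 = 801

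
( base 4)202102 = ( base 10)2194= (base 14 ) B2A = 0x892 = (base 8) 4222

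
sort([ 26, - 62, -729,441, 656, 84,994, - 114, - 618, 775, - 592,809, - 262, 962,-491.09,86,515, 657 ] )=[ - 729,- 618, - 592, - 491.09, - 262 ,-114, -62, 26,84, 86,441, 515, 656, 657,775,809, 962,994]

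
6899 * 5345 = 36875155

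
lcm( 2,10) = 10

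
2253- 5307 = -3054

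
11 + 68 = 79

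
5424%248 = 216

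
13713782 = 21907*626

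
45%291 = 45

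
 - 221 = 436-657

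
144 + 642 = 786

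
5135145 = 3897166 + 1237979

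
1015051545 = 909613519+105438026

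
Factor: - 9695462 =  - 2^1*7^1*61^1*11353^1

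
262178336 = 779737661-517559325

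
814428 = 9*90492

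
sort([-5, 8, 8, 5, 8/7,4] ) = [-5, 8/7,4, 5,8, 8]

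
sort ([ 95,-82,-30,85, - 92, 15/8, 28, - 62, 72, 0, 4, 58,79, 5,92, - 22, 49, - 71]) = [ - 92,-82, - 71, - 62, - 30, - 22, 0,15/8, 4 , 5, 28, 49  ,  58,72, 79, 85, 92,  95]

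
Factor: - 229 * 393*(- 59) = 5309823=   3^1*59^1 * 131^1*229^1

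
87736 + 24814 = 112550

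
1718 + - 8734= - 7016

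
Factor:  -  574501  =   - 574501^1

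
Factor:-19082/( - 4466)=11^(-1 )*47^1=47/11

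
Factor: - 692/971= - 2^2*173^1*971^( - 1)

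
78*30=2340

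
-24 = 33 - 57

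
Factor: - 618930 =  - 2^1 * 3^2 * 5^1*13^1 * 23^2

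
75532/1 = 75532 = 75532.00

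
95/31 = 3+2/31 =3.06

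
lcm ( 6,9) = 18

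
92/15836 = 23/3959 = 0.01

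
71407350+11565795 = 82973145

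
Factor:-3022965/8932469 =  - 3^2*5^1*7^( - 1)*11^1*13^( - 1)*31^1*103^( - 1 ) *197^1*953^( - 1)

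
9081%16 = 9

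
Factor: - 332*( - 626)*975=2^3*3^1*5^2*13^1*83^1*313^1 = 202636200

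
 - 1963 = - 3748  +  1785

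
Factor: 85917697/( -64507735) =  -5^( - 1) * 47^( - 1 )*313^(-1 ) * 877^(  -  1) * 85917697^1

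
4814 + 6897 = 11711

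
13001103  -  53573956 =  - 40572853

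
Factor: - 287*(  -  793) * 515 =5^1*7^1  *13^1 * 41^1*61^1* 103^1  =  117209365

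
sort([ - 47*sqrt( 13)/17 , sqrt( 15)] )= [ - 47*sqrt( 13 )/17,sqrt(15)]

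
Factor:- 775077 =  - 3^1*23^1*47^1*239^1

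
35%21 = 14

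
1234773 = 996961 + 237812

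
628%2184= 628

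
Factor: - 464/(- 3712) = 2^ ( - 3 ) = 1/8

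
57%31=26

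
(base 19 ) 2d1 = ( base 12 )68A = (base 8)1712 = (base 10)970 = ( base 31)109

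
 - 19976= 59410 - 79386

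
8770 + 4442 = 13212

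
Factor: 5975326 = 2^1*7^1*53^1*8053^1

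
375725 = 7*53675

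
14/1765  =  14/1765 = 0.01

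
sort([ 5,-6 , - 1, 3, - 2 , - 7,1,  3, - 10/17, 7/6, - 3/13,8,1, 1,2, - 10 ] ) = [ - 10, - 7, - 6 ,  -  2,-1, - 10/17  ,  -  3/13, 1,1,1,7/6 , 2,3,3,5, 8]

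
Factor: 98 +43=141 = 3^1*47^1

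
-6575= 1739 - 8314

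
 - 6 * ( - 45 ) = 270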